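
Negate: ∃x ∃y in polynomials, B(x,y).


Original: ∃x ∃y B(x,y)
Rule: ¬∀→∃, ¬∃→∀, negate predicate.
Negation: ∀x ∀y ¬B(x,y)

∀x ∀y ¬B(x,y)


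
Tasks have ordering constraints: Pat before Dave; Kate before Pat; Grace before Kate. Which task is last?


Constraints: Pat before Dave; Kate before Pat; Grace before Kate
The last task can have nothing scheduled after it, so it must never appear on the left of a 'before'.
Tasks appearing before some other task: Pat, Kate, Grace.
The only task not in that list is Dave → it is last.

Dave


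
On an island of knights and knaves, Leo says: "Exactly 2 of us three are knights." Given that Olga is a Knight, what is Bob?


Leo claims exactly 2 knights among Leo, Olga, Bob.
Given: Olga is a Knight.

Case 1: Leo is a Knight (tells truth)
  Then exactly 2 of the three are knights.
  Counting Leo, Olga: 2 knight(s) so far. Need 0 more → Bob = Knave.
Case 2: Leo is a Knave (lies)
  Then the count is NOT 2.
  If Bob = Knight, count = 2 = 2 → claim would be true, contradicts lie.
  If Bob = Knave, count = 1 ≠ 2 → lie confirmed ✓

Bob is a Knave.

Knave


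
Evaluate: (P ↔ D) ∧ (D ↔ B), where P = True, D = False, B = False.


P = True, D = False, B = False
Step 1: P ↔ D is true when P and D have the same value. Result: False
Step 2: D ↔ B is true when D and B have the same value. Result: True
Step 3: False ∧ True = False

False


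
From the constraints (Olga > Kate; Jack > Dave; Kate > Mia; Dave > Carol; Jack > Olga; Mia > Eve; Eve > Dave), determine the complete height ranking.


Constraints: Olga > Kate; Jack > Dave; Kate > Mia; Dave > Carol; Jack > Olga; Mia > Eve; Eve > Dave
Method: at each step, the next-highest is the one remaining person who never appears on the smaller side of a constraint between remaining people.
  Step 1: remaining {Kate, Dave, Jack, Eve, Mia, Olga, Carol}; on the smaller side: {Kate, Dave, Eve, Mia, Olga, Carol} → Jack is next (Jack > Dave; Jack > Olga).
  Step 2: remaining {Kate, Dave, Eve, Mia, Olga, Carol}; on the smaller side: {Kate, Dave, Eve, Mia, Carol} → Olga is next (Olga > Kate).
  Step 3: remaining {Kate, Dave, Eve, Mia, Carol}; on the smaller side: {Dave, Eve, Mia, Carol} → Kate is next (Kate > Mia).
  Step 4: remaining {Dave, Eve, Mia, Carol}; on the smaller side: {Dave, Eve, Carol} → Mia is next (Mia > Eve).
  Step 5: remaining {Dave, Eve, Carol}; on the smaller side: {Dave, Carol} → Eve is next (Eve > Dave).
  Step 6: remaining {Dave, Carol}; on the smaller side: {Carol} → Dave is next (Dave > Carol).
  Step 7: only Carol remains → lowest.
Final ranking (highest to lowest):

Jack > Olga > Kate > Mia > Eve > Dave > Carol


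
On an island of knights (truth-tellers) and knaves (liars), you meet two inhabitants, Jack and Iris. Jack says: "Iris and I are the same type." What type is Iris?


Jack says: "Iris and I are the same type."
Case 1: Jack is a Knight (truth-teller)
  Statement is true → they ARE the same → Iris is also a Knight
Case 2: Jack is a Knave (liar)
  Statement is false → they are NOT the same → Iris is a Knight
In both cases, Iris is a Knight.

Knight


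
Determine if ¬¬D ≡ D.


Expression 1: ¬¬D
Expression 2: D
Truth table (D | Expr1 Expr2):
  T |   T     T
  F |   F     F
All 2 rows agree, so the expressions are logically equivalent.

Yes


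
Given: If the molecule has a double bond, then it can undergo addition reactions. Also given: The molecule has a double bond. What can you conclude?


Modus ponens: P → Q, P ⊢ Q
P: the molecule has a double bond
Q: it can undergo addition reactions
We have P → Q and P is true.
By modus ponens, Q must be true.

It can undergo addition reactions


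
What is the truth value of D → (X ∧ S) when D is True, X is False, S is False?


D = True, X = False, S = False
Step 1: X ∧ S = False AND False = False
Step 2: D → (False): false only when D=True and consequent=False.
Result: False

False


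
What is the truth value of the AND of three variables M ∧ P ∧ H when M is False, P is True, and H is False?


M = False, P = True, H = False
Step 1: M ∧ P = False AND True = False
Step 2: (False) ∧ H = (False) AND False = False
AND is true only when ALL operands are true.

False


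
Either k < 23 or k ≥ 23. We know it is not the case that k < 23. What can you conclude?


Disjunctive syllogism: P ∨ Q, ¬P ⊢ Q
Disjunction: k < 23 ∨ k ≥ 23
We know it is not the case that k < 23.
By disjunctive syllogism, the other disjunct must be true.

k ≥ 23


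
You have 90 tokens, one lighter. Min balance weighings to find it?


Each weighing has 3 outcomes (left heavy / balance / right heavy), so k weighings distinguish at most 3^k cases; splitting into three near-equal groups achieves this.
Need 3^k ≥ 90: 3^4 = 81 < 90 ≤ 3^5 = 243
k = ⌈log₃(90)⌉ = 5

5


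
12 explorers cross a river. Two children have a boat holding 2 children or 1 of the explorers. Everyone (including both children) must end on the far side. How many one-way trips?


Per crossing of one of the explorers: children→, one←, one of the explorers→, one← = 4 trips
12 × 4 = 48, + 1 final children→ = 49
Minimum trips = 49

49


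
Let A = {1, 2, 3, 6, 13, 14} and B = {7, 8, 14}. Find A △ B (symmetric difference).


A = {1, 2, 3, 6, 13, 14}
B = {7, 8, 14}
Operation: symmetric difference
In A only: [1, 2, 3, 6, 13], in B only: [7, 8]

{1, 2, 3, 6, 7, 8, 13}


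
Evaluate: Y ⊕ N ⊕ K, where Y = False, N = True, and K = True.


Y = False, N = True, K = True
Step 1: Y ⊕ N = False XOR True = True
Step 2: True ⊕ K = True XOR True = False
XOR is true when an odd number of operands are true.

False


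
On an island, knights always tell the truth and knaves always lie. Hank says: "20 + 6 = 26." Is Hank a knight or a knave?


Statement: "20 + 6 = 26."
Actual: 20 + 6 = 26
Claimed: 26
Statement is TRUE → Hank tells the truth → Knight

Knight


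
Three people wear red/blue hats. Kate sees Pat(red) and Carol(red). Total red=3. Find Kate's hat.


Total red = 3, seen red = 2
Own red = 3 - 2 = 1
Kate's hat is red.

red


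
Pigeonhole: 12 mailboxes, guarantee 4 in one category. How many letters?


Pigeonhole: to guarantee k in one of n categories, need (k-1)×n + 1.
k = 4, n = 12
Minimum = (4-1) × 12 + 1 = 3 × 12 + 1

37


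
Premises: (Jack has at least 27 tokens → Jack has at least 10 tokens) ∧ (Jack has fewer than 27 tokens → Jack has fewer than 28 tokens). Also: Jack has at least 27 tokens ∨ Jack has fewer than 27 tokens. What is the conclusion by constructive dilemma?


Constructive dilemma: (P → Q) ∧ (R → S), P ∨ R ⊢ Q ∨ S
Premise 1: Jack has at least 27 tokens → Jack has at least 10 tokens
Premise 2: Jack has fewer than 27 tokens → Jack has fewer than 28 tokens
Premise 3: Jack has at least 27 tokens ∨ Jack has fewer than 27 tokens
Case 1: Assuming Jack has at least 27 tokens, then by Premise 1, Jack has at least 10 tokens.
Case 2: Assuming Jack has fewer than 27 tokens, then by Premise 2, Jack has fewer than 28 tokens.
Since one of Jack has at least 27 tokens or Jack has fewer than 27 tokens must hold, we get Jack has at least 10 tokens or Jack has fewer than 28 tokens.

Jack has at least 10 tokens or Jack has fewer than 28 tokens.


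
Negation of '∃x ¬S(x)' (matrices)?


Original: ∃x ¬S(x)
Rule: ¬∀→∃, ¬∃→∀, negate predicate.
Negation: ∀x S(x)

∀x S(x)


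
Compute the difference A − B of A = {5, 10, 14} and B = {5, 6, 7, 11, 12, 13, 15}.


A = {5, 10, 14}
B = {5, 6, 7, 11, 12, 13, 15}
Operation: difference A − B
In A but not B: 10, 14

{10, 14}


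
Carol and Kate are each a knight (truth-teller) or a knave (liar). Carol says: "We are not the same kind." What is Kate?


Carol says: "We are not the same kind."
Case 1: Carol is a Knight (truth-teller)
  Statement is true → they ARE different → Kate is a Knave
Case 2: Carol is a Knave (liar)
  Statement is false → they are NOT different → Kate is a Knave
In both cases, Kate is a Knave.

Knave


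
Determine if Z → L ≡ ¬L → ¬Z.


Expression 1: Z → L
Expression 2: ¬L → ¬Z
Truth table (Z L | Expr1 Expr2):
  T T |   T     T
  T F |   F     F
  F T |   T     T
  F F |   T     T
All 4 rows agree, so the expressions are logically equivalent.

Yes


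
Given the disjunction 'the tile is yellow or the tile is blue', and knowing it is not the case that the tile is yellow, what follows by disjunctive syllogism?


Disjunctive syllogism: P ∨ Q, ¬P ⊢ Q
Disjunction: the tile is yellow ∨ the tile is blue
We know it is not the case that the tile is yellow.
By disjunctive syllogism, the other disjunct must be true.

The tile is blue


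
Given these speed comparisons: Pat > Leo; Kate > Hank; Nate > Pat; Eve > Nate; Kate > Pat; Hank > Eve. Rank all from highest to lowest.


Constraints: Pat > Leo; Kate > Hank; Nate > Pat; Eve > Nate; Kate > Pat; Hank > Eve
Method: at each step, the next-highest is the one remaining person who never appears on the smaller side of a constraint between remaining people.
  Step 1: remaining {Eve, Kate, Pat, Nate, Leo, Hank}; on the smaller side: {Eve, Pat, Nate, Leo, Hank} → Kate is next (Kate > Hank; Kate > Pat).
  Step 2: remaining {Eve, Pat, Nate, Leo, Hank}; on the smaller side: {Eve, Pat, Nate, Leo} → Hank is next (Hank > Eve).
  Step 3: remaining {Eve, Pat, Nate, Leo}; on the smaller side: {Pat, Nate, Leo} → Eve is next (Eve > Nate).
  Step 4: remaining {Pat, Nate, Leo}; on the smaller side: {Pat, Leo} → Nate is next (Nate > Pat).
  Step 5: remaining {Pat, Leo}; on the smaller side: {Leo} → Pat is next (Pat > Leo).
  Step 6: only Leo remains → lowest.
Final ranking (highest to lowest):

Kate > Hank > Eve > Nate > Pat > Leo


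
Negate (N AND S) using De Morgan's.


De Morgan's law: ¬(P ∧ Q) ≡ ¬P ∨ ¬Q
¬(N ∧ S) = ¬N ∨ ¬S

¬N ∨ ¬S


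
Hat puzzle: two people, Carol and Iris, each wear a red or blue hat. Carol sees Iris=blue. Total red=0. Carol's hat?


Total red = 0, Iris = blue
Red accounted for: 0
Remaining for Carol: 0
Carol's hat is blue.

blue


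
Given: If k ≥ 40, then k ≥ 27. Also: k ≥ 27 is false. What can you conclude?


Modus tollens: P → Q, ¬Q ⊢ ¬P
P: k ≥ 40
Q: k ≥ 27
We have P → Q and Q is false.
By modus tollens, P must be false.

It is not the case that k ≥ 40


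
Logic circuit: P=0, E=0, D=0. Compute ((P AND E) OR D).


P AND E = 0&0 = 0
0 OR 0 = 0

0


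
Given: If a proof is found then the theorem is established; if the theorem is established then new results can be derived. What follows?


Hypothetical syllogism: P → Q, Q → R ⊢ P → R
Premise 1: a proof is found → the theorem is established
Premise 2: the theorem is established → new results can be derived
Chain the implications: the middle term (the theorem is established) links the two.
Conclusion: If a proof is found, then new results can be derived.

If a proof is found, then new results can be derived.


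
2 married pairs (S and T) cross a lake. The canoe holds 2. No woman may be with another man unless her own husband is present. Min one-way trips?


Label couples S and T.
1. WS+WT → (far: WS,WT; near: HS,HT)
2. WS ←   (far: WT; near: HS,HT,WS)
3. HS+HT → (far: HS,HT,WT; near: WS)
4. HS ←   (far: HT,WT; near: HS,WS)  — HS returns, since WS is alone on near bank
5. HS+WS → (far: all four; near: empty)
Every state respects the constraint.
Minimum trips = 5

5


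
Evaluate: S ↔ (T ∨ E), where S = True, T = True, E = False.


S = True, T = True, E = False
Step 1: T ∨ E = True OR False = True
Step 2: S ↔ (True): true when both sides have same truth value.
Result: True ↔ True = True

True


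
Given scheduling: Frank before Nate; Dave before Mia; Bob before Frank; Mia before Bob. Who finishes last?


Constraints: Frank before Nate; Dave before Mia; Bob before Frank; Mia before Bob
The last task can have nothing scheduled after it, so it must never appear on the left of a 'before'.
Tasks appearing before some other task: Frank, Dave, Bob, Mia.
The only task not in that list is Nate → it is last.

Nate


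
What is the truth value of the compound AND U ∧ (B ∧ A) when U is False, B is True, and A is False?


U = False, B = True, A = False
Step 1: B ∧ A = True AND False = False
Step 2: U ∧ False = False AND False = False
AND is true only when ALL operands are true.

False


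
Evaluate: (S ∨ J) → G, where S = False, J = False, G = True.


S = False, J = False, G = True
Step 1: S ∨ J = False OR False = False
Step 2: (False) → G: false only when antecedent=True and G=False.
Result: True

True


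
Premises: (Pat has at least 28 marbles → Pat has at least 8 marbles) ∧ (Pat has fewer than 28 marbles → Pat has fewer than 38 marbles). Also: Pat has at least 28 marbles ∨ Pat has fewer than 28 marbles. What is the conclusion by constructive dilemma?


Constructive dilemma: (P → Q) ∧ (R → S), P ∨ R ⊢ Q ∨ S
Premise 1: Pat has at least 28 marbles → Pat has at least 8 marbles
Premise 2: Pat has fewer than 28 marbles → Pat has fewer than 38 marbles
Premise 3: Pat has at least 28 marbles ∨ Pat has fewer than 28 marbles
Case 1: Assuming Pat has at least 28 marbles, then by Premise 1, Pat has at least 8 marbles.
Case 2: Assuming Pat has fewer than 28 marbles, then by Premise 2, Pat has fewer than 38 marbles.
Since one of Pat has at least 28 marbles or Pat has fewer than 28 marbles must hold, we get Pat has at least 8 marbles or Pat has fewer than 38 marbles.

Pat has at least 8 marbles or Pat has fewer than 38 marbles.


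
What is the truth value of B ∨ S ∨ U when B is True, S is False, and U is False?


B = True, S = False, U = False
Step 1: B ∨ S = True OR False = True
Step 2: True ∨ U = True OR False = True
OR is true when at least one operand is true.

True


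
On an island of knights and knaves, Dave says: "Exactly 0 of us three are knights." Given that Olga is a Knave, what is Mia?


Dave claims exactly 0 knights among Dave, Olga, Mia.
Given: Olga is a Knave.

Case 1: Dave is a Knight (tells truth)
  Then exactly 0 of the three are knights.
  Counting Dave, Olga: 1 knight(s) so far. Need -1 more → impossible.
Case 2: Dave is a Knave (lies)
  Then the count is NOT 0.
  If Mia = Knave, count = 0 = 0 → claim would be true, contradicts lie.
  If Mia = Knight, count = 1 ≠ 0 → lie confirmed ✓

Mia is a Knight.

Knight


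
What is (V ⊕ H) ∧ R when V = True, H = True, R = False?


V = True, H = True, R = False
Step 1: V ⊕ H = True XOR True = False
Step 2: False ∧ R = False AND False = False
XOR true when exactly one of V,H is true; then AND with R.

False


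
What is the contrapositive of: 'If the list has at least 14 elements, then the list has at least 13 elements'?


Original: If the list has at least 14 elements, then the list has at least 13 elements
Contrapositive: If ¬Q, then ¬P
Negate Q: not (the list has at least 13 elements)
Negate P: not (the list has at least 14 elements)

If not (the list has at least 13 elements), then not (the list has at least 14 elements).


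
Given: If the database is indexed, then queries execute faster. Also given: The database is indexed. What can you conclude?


Modus ponens: P → Q, P ⊢ Q
P: the database is indexed
Q: queries execute faster
We have P → Q and P is true.
By modus ponens, Q must be true.

Queries execute faster


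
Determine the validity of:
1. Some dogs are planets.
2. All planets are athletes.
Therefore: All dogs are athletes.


Premise 1: Some dogs are planets.
Premise 2: All planets are athletes.
Conclusion: All dogs are athletes.
Fallacy: illicit minor. The minor term (dogs) is distributed in the conclusion ('All dogs ...') but undistributed in its premise ('Some dogs are planets' doesn't cover all dogs).
Only 'Some dogs are athletes' follows, not 'All'.

Invalid


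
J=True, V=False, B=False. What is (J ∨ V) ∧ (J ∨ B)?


J = True, V = False, B = False
Expression: (J ∨ V) ∧ (J ∨ B)
Step 1: J ∨ V = True OR False = True
Step 2: J ∨ B = True OR False = True
Step 3: (True) ∧ (True) = True AND True = True

True


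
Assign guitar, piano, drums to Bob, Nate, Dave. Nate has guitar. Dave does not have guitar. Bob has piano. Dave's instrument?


From clues:
  Nate → guitar
  Bob → piano
By elimination, Dave gets the remaining.

drums


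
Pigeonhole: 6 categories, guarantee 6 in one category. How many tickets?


Pigeonhole: to guarantee k in one of n categories, need (k-1)×n + 1.
k = 6, n = 6
Minimum = (6-1) × 6 + 1 = 5 × 6 + 1

31


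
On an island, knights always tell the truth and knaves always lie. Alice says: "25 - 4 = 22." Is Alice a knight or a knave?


Statement: "25 - 4 = 22."
Actual: 25 - 4 = 21
Claimed: 22
Statement is FALSE → Alice lies → Knave

Knave


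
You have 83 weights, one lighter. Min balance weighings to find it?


Each weighing has 3 outcomes (left heavy / balance / right heavy), so k weighings distinguish at most 3^k cases; splitting into three near-equal groups achieves this.
Need 3^k ≥ 83: 3^4 = 81 < 83 ≤ 3^5 = 243
k = ⌈log₃(83)⌉ = 5

5


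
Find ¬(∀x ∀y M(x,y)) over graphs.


Original: ∀x ∀y M(x,y)
Rule: ¬∀→∃, ¬∃→∀, negate predicate.
Negation: ∃x ∃y ¬M(x,y)

∃x ∃y ¬M(x,y)


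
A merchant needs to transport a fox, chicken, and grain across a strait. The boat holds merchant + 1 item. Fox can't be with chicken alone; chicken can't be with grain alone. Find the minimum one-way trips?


1. merchant+chicken → 2. merchant ← 3. merchant+fox → 4. merchant+chicken ← 5. merchant+grain → 6. merchant ← 7. merchant+chicken →
Minimum trips = 7

7


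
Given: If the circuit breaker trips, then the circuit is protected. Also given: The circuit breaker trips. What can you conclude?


Modus ponens: P → Q, P ⊢ Q
P: the circuit breaker trips
Q: the circuit is protected
We have P → Q and P is true.
By modus ponens, Q must be true.

The circuit is protected


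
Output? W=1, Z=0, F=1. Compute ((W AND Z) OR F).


W AND Z = 1&0 = 0
0 OR 1 = 1

1


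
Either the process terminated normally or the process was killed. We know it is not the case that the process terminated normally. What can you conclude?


Disjunctive syllogism: P ∨ Q, ¬P ⊢ Q
Disjunction: the process terminated normally ∨ the process was killed
We know it is not the case that the process terminated normally.
By disjunctive syllogism, the other disjunct must be true.

The process was killed


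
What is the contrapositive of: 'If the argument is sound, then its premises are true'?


Original: If the argument is sound, then its premises are true
Contrapositive: If ¬Q, then ¬P
Negate Q: not (its premises are true)
Negate P: not (the argument is sound)

If not (its premises are true), then not (the argument is sound).


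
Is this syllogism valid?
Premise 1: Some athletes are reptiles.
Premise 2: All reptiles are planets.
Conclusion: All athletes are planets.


Premise 1: Some athletes are reptiles.
Premise 2: All reptiles are planets.
Conclusion: All athletes are planets.
Fallacy: illicit minor. The minor term (athletes) is distributed in the conclusion ('All athletes ...') but undistributed in its premise ('Some athletes are reptiles' doesn't cover all athletes).
Only 'Some athletes are planets' follows, not 'All'.

Invalid


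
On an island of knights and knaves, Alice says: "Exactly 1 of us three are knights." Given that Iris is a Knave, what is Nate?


Alice claims exactly 1 knights among Alice, Iris, Nate.
Given: Iris is a Knave.

Case 1: Alice is a Knight (tells truth)
  Then exactly 1 of the three are knights.
  Counting Alice, Iris: 1 knight(s) so far. Need 0 more → Nate = Knave.
Case 2: Alice is a Knave (lies)
  Then the count is NOT 1.
  If Nate = Knight, count = 1 = 1 → claim would be true, contradicts lie.
  If Nate = Knave, count = 0 ≠ 1 → lie confirmed ✓

Nate is a Knave.

Knave


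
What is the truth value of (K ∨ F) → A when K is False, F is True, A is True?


K = False, F = True, A = True
Step 1: K ∨ F = False OR True = True
Step 2: (True) → A: false only when antecedent=True and A=False.
Result: True

True


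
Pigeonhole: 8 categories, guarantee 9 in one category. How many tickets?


Pigeonhole: to guarantee k in one of n categories, need (k-1)×n + 1.
k = 9, n = 8
Minimum = (9-1) × 8 + 1 = 8 × 8 + 1

65


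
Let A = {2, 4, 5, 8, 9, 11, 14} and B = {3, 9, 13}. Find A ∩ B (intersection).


A = {2, 4, 5, 8, 9, 11, 14}
B = {3, 9, 13}
Operation: intersection
Elements in both: 9

{9}


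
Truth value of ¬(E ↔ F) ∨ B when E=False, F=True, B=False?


E = False, F = True, B = False
Expression: ¬(E ↔ F) ∨ B
Step 1: E ↔ F = (False iff True) = False
Step 2: ¬(E ↔ F) = NOT False = True
Step 3: (True) ∨ B = True OR False = True

True


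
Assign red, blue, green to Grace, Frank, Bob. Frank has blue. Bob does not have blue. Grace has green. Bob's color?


From clues:
  Frank → blue
  Grace → green
By elimination, Bob gets the remaining.

red


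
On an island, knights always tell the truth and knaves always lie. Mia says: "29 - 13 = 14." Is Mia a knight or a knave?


Statement: "29 - 13 = 14."
Actual: 29 - 13 = 16
Claimed: 14
Statement is FALSE → Mia lies → Knave

Knave


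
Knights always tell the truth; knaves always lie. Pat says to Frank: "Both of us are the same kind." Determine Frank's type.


Pat says: "Both of us are the same kind."
Case 1: Pat is a Knight (truth-teller)
  Statement is true → they ARE the same → Frank is also a Knight
Case 2: Pat is a Knave (liar)
  Statement is false → they are NOT the same → Frank is a Knight
In both cases, Frank is a Knight.

Knight


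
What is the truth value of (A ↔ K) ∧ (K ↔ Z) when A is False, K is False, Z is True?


A = False, K = False, Z = True
Step 1: A ↔ K is true when A and K have the same value. Result: True
Step 2: K ↔ Z is true when K and Z have the same value. Result: False
Step 3: True ∧ False = False

False


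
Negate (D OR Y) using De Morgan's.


De Morgan's law: ¬(P ∨ Q) ≡ ¬P ∧ ¬Q
¬(D ∨ Y) = ¬D ∧ ¬Y

¬D ∧ ¬Y


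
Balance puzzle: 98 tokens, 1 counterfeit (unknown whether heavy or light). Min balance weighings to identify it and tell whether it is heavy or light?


Let n = 98. 196 possibilities (n tokens × lighter/heavier); each weighing has 3 outcomes.
Bound for k weighings: say the first weighing puts j tokens on each pan. If it tips, the 2j weighed tokens remain suspects (each with a known direction) and k-1 weighings give 3^(k-1) outcomes; 3^(k-1) is odd, so 2j ≤ 3^(k-1) - 1. If it balances, the n - 2j unweighed tokens remain with direction unknown: 2(n - 2j) ≤ 3^(k-1) - 1 by the same parity argument. Adding, n ≤ (3^(k-1) - 1) + (3^(k-1) - 1)/2 = (3^k - 3)/2, and the classical three-group strategy achieves this (3 tokens in 2 weighings, 12 in 3, 39 in 4, 120 in 5).
So we need the smallest k with (3^k - 3)/2 ≥ 98.
k = 4: (3^4 - 3)/2 = 39 < 98 ✗
k = 5: (3^5 - 3)/2 = 120 ≥ 98 ✓

5


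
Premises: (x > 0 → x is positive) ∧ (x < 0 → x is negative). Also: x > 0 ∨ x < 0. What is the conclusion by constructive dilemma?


Constructive dilemma: (P → Q) ∧ (R → S), P ∨ R ⊢ Q ∨ S
Premise 1: x > 0 → x is positive
Premise 2: x < 0 → x is negative
Premise 3: x > 0 ∨ x < 0
Case 1: Assuming x > 0, then by Premise 1, x is positive.
Case 2: Assuming x < 0, then by Premise 2, x is negative.
Since one of x > 0 or x < 0 must hold, we get x is positive or x is negative.

x is positive or x is negative.


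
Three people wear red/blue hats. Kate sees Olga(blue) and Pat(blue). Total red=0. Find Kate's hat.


Total red = 0, seen red = 0
Own red = 0 - 0 = 0
Kate's hat is blue.

blue


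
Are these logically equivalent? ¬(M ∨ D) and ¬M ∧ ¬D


Expression 1: ¬(M ∨ D)
Expression 2: ¬M ∧ ¬D
Truth table (M D | Expr1 Expr2):
  T T |   F     F
  T F |   F     F
  F T |   F     F
  F F |   T     T
All 4 rows agree, so the expressions are logically equivalent.

Yes


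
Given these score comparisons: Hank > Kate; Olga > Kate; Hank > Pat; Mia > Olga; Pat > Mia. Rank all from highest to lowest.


Constraints: Hank > Kate; Olga > Kate; Hank > Pat; Mia > Olga; Pat > Mia
Method: at each step, the next-highest is the one remaining person who never appears on the smaller side of a constraint between remaining people.
  Step 1: remaining {Olga, Hank, Kate, Mia, Pat}; on the smaller side: {Olga, Kate, Mia, Pat} → Hank is next (Hank > Kate; Hank > Pat).
  Step 2: remaining {Olga, Kate, Mia, Pat}; on the smaller side: {Olga, Kate, Mia} → Pat is next (Pat > Mia).
  Step 3: remaining {Olga, Kate, Mia}; on the smaller side: {Olga, Kate} → Mia is next (Mia > Olga).
  Step 4: remaining {Olga, Kate}; on the smaller side: {Kate} → Olga is next (Olga > Kate).
  Step 5: only Kate remains → lowest.
Final ranking (highest to lowest):

Hank > Pat > Mia > Olga > Kate


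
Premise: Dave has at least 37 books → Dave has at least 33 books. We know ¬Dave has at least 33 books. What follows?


Modus tollens: P → Q, ¬Q ⊢ ¬P
P: Dave has at least 37 books
Q: Dave has at least 33 books
We have P → Q and Q is false.
By modus tollens, P must be false.

It is not the case that Dave has at least 37 books


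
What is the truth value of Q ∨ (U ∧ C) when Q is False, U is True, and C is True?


Q = False, U = True, C = True
Step 1: U ∧ C = True AND True = True
Step 2: Q ∨ True = False OR True = True
AND evaluated first (higher precedence); then OR applied.

True


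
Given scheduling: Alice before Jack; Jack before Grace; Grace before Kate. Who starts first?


Constraints: Alice before Jack; Jack before Grace; Grace before Kate
The first task can have nothing scheduled before it, so it must never appear on the right of a 'before'.
Tasks appearing after some 'before': Jack, Grace, Kate.
The only task not in that list is Alice → it is first.

Alice


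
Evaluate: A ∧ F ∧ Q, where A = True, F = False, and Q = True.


A = True, F = False, Q = True
Step 1: A ∧ F = True AND False = False
Step 2: (False) ∧ Q = (False) AND True = False
AND is true only when ALL operands are true.

False


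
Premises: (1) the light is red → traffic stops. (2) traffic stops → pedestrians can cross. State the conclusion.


Hypothetical syllogism: P → Q, Q → R ⊢ P → R
Premise 1: the light is red → traffic stops
Premise 2: traffic stops → pedestrians can cross
Chain the implications: the middle term (traffic stops) links the two.
Conclusion: If the light is red, then pedestrians can cross.

If the light is red, then pedestrians can cross.


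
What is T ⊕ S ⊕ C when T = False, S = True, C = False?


T = False, S = True, C = False
Step 1: T ⊕ S = False XOR True = True
Step 2: True ⊕ C = True XOR False = True
XOR is true when an odd number of operands are true.

True


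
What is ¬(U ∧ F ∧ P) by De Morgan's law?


De Morgan's law: ¬(P ∧ Q ∧ R) ≡ ¬P ∨ ¬Q ∨ ¬R
¬(U ∧ F ∧ P) = ¬U ∨ ¬F ∨ ¬P

¬U ∨ ¬F ∨ ¬P


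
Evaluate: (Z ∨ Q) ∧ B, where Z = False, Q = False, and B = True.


Z = False, Q = False, B = True
Step 1: Z ∨ Q = False OR False = False
Step 2: False ∧ B = False AND True = False
OR is true when at least one operand is true; AND requires both.

False


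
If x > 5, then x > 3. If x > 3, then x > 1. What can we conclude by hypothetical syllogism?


Hypothetical syllogism: P → Q, Q → R ⊢ P → R
Premise 1: x > 5 → x > 3
Premise 2: x > 3 → x > 1
Chain the implications: the middle term (x > 3) links the two.
Conclusion: If x > 5, then x > 1.

If x > 5, then x > 1.


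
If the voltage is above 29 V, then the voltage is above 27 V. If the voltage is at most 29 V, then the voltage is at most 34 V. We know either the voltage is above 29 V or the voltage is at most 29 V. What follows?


Constructive dilemma: (P → Q) ∧ (R → S), P ∨ R ⊢ Q ∨ S
Premise 1: the voltage is above 29 V → the voltage is above 27 V
Premise 2: the voltage is at most 29 V → the voltage is at most 34 V
Premise 3: the voltage is above 29 V ∨ the voltage is at most 29 V
Case 1: Assuming the voltage is above 29 V, then by Premise 1, the voltage is above 27 V.
Case 2: Assuming the voltage is at most 29 V, then by Premise 2, the voltage is at most 34 V.
Since one of the voltage is above 29 V or the voltage is at most 29 V must hold, we get the voltage is above 27 V or the voltage is at most 34 V.

The voltage is above 27 V or the voltage is at most 34 V.


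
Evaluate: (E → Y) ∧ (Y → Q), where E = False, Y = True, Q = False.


E = False, Y = True, Q = False
Step 1: E → Y is false only when E=True and Y=False. Result: True
Step 2: Y → Q is false only when Y=True and Q=False. Result: False
Step 3: True ∧ False = False

False


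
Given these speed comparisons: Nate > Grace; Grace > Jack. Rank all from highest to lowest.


Constraints: Nate > Grace; Grace > Jack
Method: at each step, the next-highest is the one remaining person who never appears on the smaller side of a constraint between remaining people.
  Step 1: remaining {Grace, Jack, Nate}; on the smaller side: {Grace, Jack} → Nate is next (Nate > Grace).
  Step 2: remaining {Grace, Jack}; on the smaller side: {Jack} → Grace is next (Grace > Jack).
  Step 3: only Jack remains → lowest.
Final ranking (highest to lowest):

Nate > Grace > Jack


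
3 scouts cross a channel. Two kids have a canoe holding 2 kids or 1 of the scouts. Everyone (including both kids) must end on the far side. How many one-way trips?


Per crossing of one of the scouts: kids→, one←, one of the scouts→, one← = 4 trips
3 × 4 = 12, + 1 final kids→ = 13
Minimum trips = 13

13


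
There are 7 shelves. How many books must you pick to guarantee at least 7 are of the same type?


Pigeonhole: to guarantee k in one of n categories, need (k-1)×n + 1.
k = 7, n = 7
Minimum = (7-1) × 7 + 1 = 6 × 7 + 1

43


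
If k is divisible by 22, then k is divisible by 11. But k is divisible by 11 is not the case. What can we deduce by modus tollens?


Modus tollens: P → Q, ¬Q ⊢ ¬P
P: k is divisible by 22
Q: k is divisible by 11
We have P → Q and Q is false.
By modus tollens, P must be false.

It is not the case that k is divisible by 22


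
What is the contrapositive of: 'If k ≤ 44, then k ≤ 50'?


Original: If k ≤ 44, then k ≤ 50
Contrapositive: If ¬Q, then ¬P
Negate Q: not (k ≤ 50)
Negate P: not (k ≤ 44)

If not (k ≤ 50), then not (k ≤ 44).


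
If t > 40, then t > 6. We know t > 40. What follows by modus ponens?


Modus ponens: P → Q, P ⊢ Q
P: t > 40
Q: t > 6
We have P → Q and P is true.
By modus ponens, Q must be true.

t > 6


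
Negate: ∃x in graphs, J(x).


Original: ∃x J(x)
Rule: ¬∀→∃, ¬∃→∀, negate predicate.
Negation: ∀x ¬J(x)

∀x ¬J(x)


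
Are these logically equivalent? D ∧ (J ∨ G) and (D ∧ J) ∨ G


Expression 1: D ∧ (J ∨ G)
Expression 2: (D ∧ J) ∨ G
Truth table (D J G | Expr1 Expr2):
  T T T |   T     T
  T T F |   T     T
  T F T |   T     T
  T F F |   F     F
  F T T |   F     T   ← differ
  F T F |   F     F
  F F T |   F     T   ← differ
  F F F |   F     F
Counterexample: D=F, J=T, G=T gives Expr1 = F but Expr2 = T, so the expressions are NOT logically equivalent.

No


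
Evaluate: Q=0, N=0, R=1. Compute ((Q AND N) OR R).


Q AND N = 0&0 = 0
0 OR 1 = 1

1


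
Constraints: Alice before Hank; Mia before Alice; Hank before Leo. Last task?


Constraints: Alice before Hank; Mia before Alice; Hank before Leo
The last task can have nothing scheduled after it, so it must never appear on the left of a 'before'.
Tasks appearing before some other task: Alice, Mia, Hank.
The only task not in that list is Leo → it is last.

Leo


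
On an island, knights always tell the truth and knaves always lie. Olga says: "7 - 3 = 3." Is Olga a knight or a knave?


Statement: "7 - 3 = 3."
Actual: 7 - 3 = 4
Claimed: 3
Statement is FALSE → Olga lies → Knave

Knave


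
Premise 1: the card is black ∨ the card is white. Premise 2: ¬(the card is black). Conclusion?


Disjunctive syllogism: P ∨ Q, ¬P ⊢ Q
Disjunction: the card is black ∨ the card is white
We know it is not the case that the card is black.
By disjunctive syllogism, the other disjunct must be true.

The card is white


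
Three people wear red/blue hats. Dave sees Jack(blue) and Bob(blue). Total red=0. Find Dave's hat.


Total red = 0, seen red = 0
Own red = 0 - 0 = 0
Dave's hat is blue.

blue


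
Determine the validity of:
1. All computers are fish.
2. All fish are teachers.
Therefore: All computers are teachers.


Premise 1: All computers are fish.
Premise 2: All fish are teachers.
Conclusion: All computers are teachers.
Barbara syllogism (AAA-1): All A are B, All B are C → All A are C.
Middle term (fish) distributed in premise 2.

Valid


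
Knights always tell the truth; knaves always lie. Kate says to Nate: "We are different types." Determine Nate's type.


Kate says: "We are different types."
Case 1: Kate is a Knight (truth-teller)
  Statement is true → they ARE different → Nate is a Knave
Case 2: Kate is a Knave (liar)
  Statement is false → they are NOT different → Nate is a Knave
In both cases, Nate is a Knave.

Knave


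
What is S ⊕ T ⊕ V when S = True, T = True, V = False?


S = True, T = True, V = False
Step 1: S ⊕ T = True XOR True = False
Step 2: False ⊕ V = False XOR False = False
XOR is true when an odd number of operands are true.

False


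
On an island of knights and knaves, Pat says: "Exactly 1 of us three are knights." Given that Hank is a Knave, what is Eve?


Pat claims exactly 1 knights among Pat, Hank, Eve.
Given: Hank is a Knave.

Case 1: Pat is a Knight (tells truth)
  Then exactly 1 of the three are knights.
  Counting Pat, Hank: 1 knight(s) so far. Need 0 more → Eve = Knave.
Case 2: Pat is a Knave (lies)
  Then the count is NOT 1.
  If Eve = Knight, count = 1 = 1 → claim would be true, contradicts lie.
  If Eve = Knave, count = 0 ≠ 1 → lie confirmed ✓

Eve is a Knave.

Knave


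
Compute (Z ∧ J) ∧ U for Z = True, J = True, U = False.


Z = True, J = True, U = False
Step 1: Z ∧ J = True AND True = True
Step 2: True ∧ U = True AND False = False
AND is true only when ALL operands are true.

False


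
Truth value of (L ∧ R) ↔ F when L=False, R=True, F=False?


L = False, R = True, F = False
Expression: (L ∧ R) ↔ F
Step 1: L ∧ R = False AND True = False
Step 2: (False) ↔ F = (False iff False) = True

True


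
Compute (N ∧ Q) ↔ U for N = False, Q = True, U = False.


N = False, Q = True, U = False
Step 1: N ∧ Q = False AND True = False
Step 2: (False) ↔ U: true when both sides have same truth value.
Result: False ↔ False = True

True


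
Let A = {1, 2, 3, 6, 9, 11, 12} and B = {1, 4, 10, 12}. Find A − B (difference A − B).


A = {1, 2, 3, 6, 9, 11, 12}
B = {1, 4, 10, 12}
Operation: difference A − B
In A but not B: 2, 3, 6, 9, 11

{2, 3, 6, 9, 11}


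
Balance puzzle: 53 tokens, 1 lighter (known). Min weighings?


Each weighing has 3 outcomes (left heavy / balance / right heavy), so k weighings distinguish at most 3^k cases; splitting into three near-equal groups achieves this.
Need 3^k ≥ 53: 3^3 = 27 < 53 ≤ 3^4 = 81
k = ⌈log₃(53)⌉ = 4

4


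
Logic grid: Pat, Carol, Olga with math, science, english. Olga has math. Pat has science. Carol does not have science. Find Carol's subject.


From clues:
  Olga → math
  Pat → science
By elimination, Carol gets the remaining.

english


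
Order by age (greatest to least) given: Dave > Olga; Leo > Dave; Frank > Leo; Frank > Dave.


Constraints: Dave > Olga; Leo > Dave; Frank > Leo; Frank > Dave
Method: at each step, the next-highest is the one remaining person who never appears on the smaller side of a constraint between remaining people.
  Step 1: remaining {Dave, Frank, Leo, Olga}; on the smaller side: {Dave, Leo, Olga} → Frank is next (Frank > Leo; Frank > Dave).
  Step 2: remaining {Dave, Leo, Olga}; on the smaller side: {Dave, Olga} → Leo is next (Leo > Dave).
  Step 3: remaining {Dave, Olga}; on the smaller side: {Olga} → Dave is next (Dave > Olga).
  Step 4: only Olga remains → lowest.
Final ranking (highest to lowest):

Frank > Leo > Dave > Olga


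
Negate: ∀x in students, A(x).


Original: ∀x A(x)
Rule: ¬∀→∃, ¬∃→∀, negate predicate.
Negation: ∃x ¬A(x)

∃x ¬A(x)


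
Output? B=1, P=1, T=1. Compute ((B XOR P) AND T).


B XOR P = 1^1 = 0
0 AND 1 = 0

0


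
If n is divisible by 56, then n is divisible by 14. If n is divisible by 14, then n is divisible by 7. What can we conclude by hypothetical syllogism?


Hypothetical syllogism: P → Q, Q → R ⊢ P → R
Premise 1: n is divisible by 56 → n is divisible by 14
Premise 2: n is divisible by 14 → n is divisible by 7
Chain the implications: the middle term (n is divisible by 14) links the two.
Conclusion: If n is divisible by 56, then n is divisible by 7.

If n is divisible by 56, then n is divisible by 7.


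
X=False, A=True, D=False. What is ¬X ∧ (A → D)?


X = False, A = True, D = False
Expression: ¬X ∧ (A → D)
Step 1: ¬X = NOT False = True
Step 2: A → D = True → False (false only if A=True, D=False) = False
Step 3: (True) ∧ (False) = True AND False = False

False


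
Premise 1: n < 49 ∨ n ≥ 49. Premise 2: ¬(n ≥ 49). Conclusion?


Disjunctive syllogism: P ∨ Q, ¬P ⊢ Q
Disjunction: n < 49 ∨ n ≥ 49
We know it is not the case that n ≥ 49.
By disjunctive syllogism, the other disjunct must be true.

n < 49


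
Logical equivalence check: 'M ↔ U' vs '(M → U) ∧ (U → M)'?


Expression 1: M ↔ U
Expression 2: (M → U) ∧ (U → M)
Truth table (M U | Expr1 Expr2):
  T T |   T     T
  T F |   F     F
  F T |   F     F
  F F |   T     T
All 4 rows agree, so the expressions are logically equivalent.

Yes


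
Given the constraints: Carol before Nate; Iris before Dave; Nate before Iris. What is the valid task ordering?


Constraints: Carol before Nate; Iris before Dave; Nate before Iris
Method: repeatedly schedule the remaining task that has no remaining task required before it.
  Step 1: remaining {Carol, Iris, Nate, Dave}; every task except Carol still has a predecessor pending → schedule Carol.
  Step 2: remaining {Iris, Nate, Dave}; every task except Nate still has a predecessor pending → schedule Nate.
  Step 3: remaining {Iris, Dave}; every task except Iris still has a predecessor pending → schedule Iris.
  Step 4: only Dave remains → schedule Dave.
Resulting order:

Carol → Nate → Iris → Dave


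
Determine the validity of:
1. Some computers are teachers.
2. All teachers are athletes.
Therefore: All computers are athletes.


Premise 1: Some computers are teachers.
Premise 2: All teachers are athletes.
Conclusion: All computers are athletes.
Fallacy: illicit minor. The minor term (computers) is distributed in the conclusion ('All computers ...') but undistributed in its premise ('Some computers are teachers' doesn't cover all computers).
Only 'Some computers are athletes' follows, not 'All'.

Invalid


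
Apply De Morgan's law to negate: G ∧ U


De Morgan's law: ¬(P ∧ Q) ≡ ¬P ∨ ¬Q
¬(G ∧ U) = ¬G ∨ ¬U

¬G ∨ ¬U


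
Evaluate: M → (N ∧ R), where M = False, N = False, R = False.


M = False, N = False, R = False
Step 1: N ∧ R = False AND False = False
Step 2: M → (False): false only when M=True and consequent=False.
Result: True

True
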